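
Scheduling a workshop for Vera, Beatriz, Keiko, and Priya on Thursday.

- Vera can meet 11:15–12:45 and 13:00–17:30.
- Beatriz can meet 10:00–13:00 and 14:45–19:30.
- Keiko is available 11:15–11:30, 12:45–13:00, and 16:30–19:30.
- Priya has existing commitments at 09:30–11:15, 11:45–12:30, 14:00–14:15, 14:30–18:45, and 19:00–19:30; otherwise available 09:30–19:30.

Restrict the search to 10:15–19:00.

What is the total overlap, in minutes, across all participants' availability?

15 minutes

Priya free within 09:30–19:30: 11:15–11:45, 12:30–14:00, 14:15–14:30, 18:45–19:00.
Vera ∩ Beatriz: 11:15–12:45, 14:45–17:30.
Vera ∩ Beatriz ∩ Keiko: 11:15–11:30, 16:30–17:30.
Vera ∩ Beatriz ∩ Keiko ∩ Priya: 11:15–11:30.
Restricted to 10:15–19:00: 11:15–11:30.
Total common minutes: 15.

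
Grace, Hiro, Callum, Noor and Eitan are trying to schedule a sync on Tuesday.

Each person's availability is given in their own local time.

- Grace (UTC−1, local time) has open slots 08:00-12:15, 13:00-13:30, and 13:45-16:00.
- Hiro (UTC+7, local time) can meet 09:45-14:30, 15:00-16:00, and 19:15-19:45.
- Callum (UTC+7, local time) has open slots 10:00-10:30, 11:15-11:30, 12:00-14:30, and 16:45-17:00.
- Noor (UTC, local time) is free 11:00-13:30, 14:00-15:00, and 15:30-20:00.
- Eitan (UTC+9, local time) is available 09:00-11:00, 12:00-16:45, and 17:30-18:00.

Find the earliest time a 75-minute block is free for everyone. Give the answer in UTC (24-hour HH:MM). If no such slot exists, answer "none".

none

Grace → UTC: 09:00–13:15, 14:00–14:30, 14:45–17:00.
Hiro → UTC: 02:45–07:30, 08:00–09:00, 12:15–12:45.
Callum → UTC: 03:00–03:30, 04:15–04:30, 05:00–07:30, 09:45–10:00.
Noor → UTC: 11:00–13:30, 14:00–15:00, 15:30–20:00.
Eitan → UTC: 00:00–02:00, 03:00–07:45, 08:30–09:00.
Grace ∩ Hiro: 12:15–12:45.
Grace ∩ Hiro ∩ Callum: (none).
Grace ∩ Hiro ∩ Callum ∩ Noor: (none).
Grace ∩ Hiro ∩ Callum ∩ Noor ∩ Eitan: (none).
Windows ≥ 75 min: (none).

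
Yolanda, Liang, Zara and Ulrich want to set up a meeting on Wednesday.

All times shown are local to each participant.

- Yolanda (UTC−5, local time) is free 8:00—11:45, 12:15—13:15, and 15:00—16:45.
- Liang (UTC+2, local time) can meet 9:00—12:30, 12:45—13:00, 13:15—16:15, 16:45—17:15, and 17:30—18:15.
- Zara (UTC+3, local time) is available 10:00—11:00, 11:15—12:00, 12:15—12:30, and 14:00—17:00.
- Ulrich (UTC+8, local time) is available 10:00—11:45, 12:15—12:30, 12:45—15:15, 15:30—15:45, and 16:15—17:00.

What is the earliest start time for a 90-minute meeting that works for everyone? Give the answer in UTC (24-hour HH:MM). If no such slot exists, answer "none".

Yolanda → UTC: 13:00–16:45, 17:15–18:15, 20:00–21:45.
Liang → UTC: 07:00–10:30, 10:45–11:00, 11:15–14:15, 14:45–15:15, 15:30–16:15.
Zara → UTC: 07:00–08:00, 08:15–09:00, 09:15–09:30, 11:00–14:00.
Ulrich → UTC: 02:00–03:45, 04:15–04:30, 04:45–07:15, 07:30–07:45, 08:15–09:00.
Yolanda ∩ Liang: 13:00–14:15, 14:45–15:15, 15:30–16:15.
Yolanda ∩ Liang ∩ Zara: 13:00–14:00.
Yolanda ∩ Liang ∩ Zara ∩ Ulrich: (none).
Windows ≥ 90 min: (none).

none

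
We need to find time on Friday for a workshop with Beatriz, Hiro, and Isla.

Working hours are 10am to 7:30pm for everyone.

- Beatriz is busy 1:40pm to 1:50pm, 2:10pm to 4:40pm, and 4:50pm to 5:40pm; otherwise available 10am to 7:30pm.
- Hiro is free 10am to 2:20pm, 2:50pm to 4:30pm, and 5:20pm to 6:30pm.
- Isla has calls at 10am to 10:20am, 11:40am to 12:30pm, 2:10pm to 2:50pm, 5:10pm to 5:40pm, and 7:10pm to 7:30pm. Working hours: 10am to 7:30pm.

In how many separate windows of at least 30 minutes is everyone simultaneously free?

3

Beatriz free within 10:00–19:30: 10:00–13:40, 13:50–14:10, 16:40–16:50, 17:40–19:30.
Isla free within 10:00–19:30: 10:20–11:40, 12:30–14:10, 14:50–17:10, 17:40–19:10.
Beatriz ∩ Hiro: 10:00–13:40, 13:50–14:10, 17:40–18:30.
Beatriz ∩ Hiro ∩ Isla: 10:20–11:40, 12:30–13:40, 13:50–14:10, 17:40–18:30.
Windows ≥ 30 min: 10:20–11:40, 12:30–13:40, 17:40–18:30.
That's 3 windows.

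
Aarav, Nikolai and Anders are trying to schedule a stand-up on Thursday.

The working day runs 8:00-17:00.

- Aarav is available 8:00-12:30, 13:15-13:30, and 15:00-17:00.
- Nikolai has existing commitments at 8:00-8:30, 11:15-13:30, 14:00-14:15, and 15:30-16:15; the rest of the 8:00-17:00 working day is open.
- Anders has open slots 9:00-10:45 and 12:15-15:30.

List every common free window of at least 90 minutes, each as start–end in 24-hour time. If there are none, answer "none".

Nikolai free within 08:00–17:00: 08:30–11:15, 13:30–14:00, 14:15–15:30, 16:15–17:00.
Aarav ∩ Nikolai: 08:30–11:15, 15:00–15:30, 16:15–17:00.
Aarav ∩ Nikolai ∩ Anders: 09:00–10:45, 15:00–15:30.
Windows ≥ 90 min: 09:00–10:45.

09:00–10:45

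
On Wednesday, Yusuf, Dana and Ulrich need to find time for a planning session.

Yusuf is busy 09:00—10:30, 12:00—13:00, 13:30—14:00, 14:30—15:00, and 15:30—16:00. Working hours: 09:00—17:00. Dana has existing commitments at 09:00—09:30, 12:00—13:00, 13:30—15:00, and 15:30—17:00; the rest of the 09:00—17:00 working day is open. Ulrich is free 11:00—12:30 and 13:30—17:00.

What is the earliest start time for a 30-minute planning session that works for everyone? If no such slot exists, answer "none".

11:00

Yusuf free within 09:00–17:00: 10:30–12:00, 13:00–13:30, 14:00–14:30, 15:00–15:30, 16:00–17:00.
Dana free within 09:00–17:00: 09:30–12:00, 13:00–13:30, 15:00–15:30.
Yusuf ∩ Dana: 10:30–12:00, 13:00–13:30, 15:00–15:30.
Yusuf ∩ Dana ∩ Ulrich: 11:00–12:00, 15:00–15:30.
Windows ≥ 30 min: 11:00–12:00, 15:00–15:30.
Earliest such window starts at 11:00.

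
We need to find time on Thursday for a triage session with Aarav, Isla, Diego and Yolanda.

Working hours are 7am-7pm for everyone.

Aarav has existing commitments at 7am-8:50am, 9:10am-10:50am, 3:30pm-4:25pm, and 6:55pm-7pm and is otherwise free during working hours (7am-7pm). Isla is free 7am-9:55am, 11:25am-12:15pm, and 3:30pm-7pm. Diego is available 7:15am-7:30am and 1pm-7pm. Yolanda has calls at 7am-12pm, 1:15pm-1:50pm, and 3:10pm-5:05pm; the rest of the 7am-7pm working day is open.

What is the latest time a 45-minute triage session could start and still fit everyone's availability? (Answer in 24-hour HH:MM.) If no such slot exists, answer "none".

Aarav free within 07:00–19:00: 08:50–09:10, 10:50–15:30, 16:25–18:55.
Yolanda free within 07:00–19:00: 12:00–13:15, 13:50–15:10, 17:05–19:00.
Aarav ∩ Isla: 08:50–09:10, 11:25–12:15, 16:25–18:55.
Aarav ∩ Isla ∩ Diego: 16:25–18:55.
Aarav ∩ Isla ∩ Diego ∩ Yolanda: 17:05–18:55.
Windows ≥ 45 min: 17:05–18:55.
Latest start in the last window 17:05–18:55 is 18:55 − 45 min = 18:10.

18:10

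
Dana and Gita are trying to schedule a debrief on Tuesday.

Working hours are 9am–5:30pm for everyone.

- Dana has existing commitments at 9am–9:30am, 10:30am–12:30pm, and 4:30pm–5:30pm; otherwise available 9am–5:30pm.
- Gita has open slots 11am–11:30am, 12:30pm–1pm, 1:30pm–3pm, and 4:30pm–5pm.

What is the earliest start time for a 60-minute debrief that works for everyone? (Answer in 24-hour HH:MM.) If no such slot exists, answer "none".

13:30

Dana free within 09:00–17:30: 09:30–10:30, 12:30–16:30.
Dana ∩ Gita: 12:30–13:00, 13:30–15:00.
Windows ≥ 60 min: 13:30–15:00.
Earliest such window starts at 13:30.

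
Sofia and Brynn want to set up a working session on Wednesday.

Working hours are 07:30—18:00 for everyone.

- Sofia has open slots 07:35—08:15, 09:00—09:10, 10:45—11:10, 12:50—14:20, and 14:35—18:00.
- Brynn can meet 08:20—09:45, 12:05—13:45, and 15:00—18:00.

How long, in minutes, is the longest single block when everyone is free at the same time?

Sofia ∩ Brynn: 09:00–09:10, 12:50–13:45, 15:00–18:00.
Common window lengths: 10, 55, 180 min; longest is 180.

180 minutes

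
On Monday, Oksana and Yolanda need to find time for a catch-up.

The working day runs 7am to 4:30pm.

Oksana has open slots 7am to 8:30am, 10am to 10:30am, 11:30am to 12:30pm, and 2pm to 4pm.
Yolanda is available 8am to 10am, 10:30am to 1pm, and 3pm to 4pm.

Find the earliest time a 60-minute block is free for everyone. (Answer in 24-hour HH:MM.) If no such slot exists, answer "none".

Oksana ∩ Yolanda: 08:00–08:30, 11:30–12:30, 15:00–16:00.
Windows ≥ 60 min: 11:30–12:30, 15:00–16:00.
Earliest such window starts at 11:30.

11:30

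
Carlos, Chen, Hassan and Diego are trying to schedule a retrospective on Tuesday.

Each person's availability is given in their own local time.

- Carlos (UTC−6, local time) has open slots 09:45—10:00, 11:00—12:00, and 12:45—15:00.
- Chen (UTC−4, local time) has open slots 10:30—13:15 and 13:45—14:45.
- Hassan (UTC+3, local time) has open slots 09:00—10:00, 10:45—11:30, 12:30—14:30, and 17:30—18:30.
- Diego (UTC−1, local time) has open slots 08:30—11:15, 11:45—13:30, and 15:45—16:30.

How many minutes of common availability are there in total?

Carlos → UTC: 15:45–16:00, 17:00–18:00, 18:45–21:00.
Chen → UTC: 14:30–17:15, 17:45–18:45.
Hassan → UTC: 06:00–07:00, 07:45–08:30, 09:30–11:30, 14:30–15:30.
Diego → UTC: 09:30–12:15, 12:45–14:30, 16:45–17:30.
Carlos ∩ Chen: 15:45–16:00, 17:00–17:15, 17:45–18:00.
Carlos ∩ Chen ∩ Hassan: (none).
Carlos ∩ Chen ∩ Hassan ∩ Diego: (none).
Total common minutes: 0.

0 minutes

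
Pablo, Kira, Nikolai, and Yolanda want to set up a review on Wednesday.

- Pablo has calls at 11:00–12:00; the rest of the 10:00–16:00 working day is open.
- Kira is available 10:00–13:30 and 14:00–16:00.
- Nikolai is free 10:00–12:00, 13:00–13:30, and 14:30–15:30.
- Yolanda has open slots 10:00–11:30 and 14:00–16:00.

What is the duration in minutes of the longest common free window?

Pablo free within 10:00–16:00: 10:00–11:00, 12:00–16:00.
Pablo ∩ Kira: 10:00–11:00, 12:00–13:30, 14:00–16:00.
Pablo ∩ Kira ∩ Nikolai: 10:00–11:00, 13:00–13:30, 14:30–15:30.
Pablo ∩ Kira ∩ Nikolai ∩ Yolanda: 10:00–11:00, 14:30–15:30.
Common window lengths: 60, 60 min; longest is 60.

60 minutes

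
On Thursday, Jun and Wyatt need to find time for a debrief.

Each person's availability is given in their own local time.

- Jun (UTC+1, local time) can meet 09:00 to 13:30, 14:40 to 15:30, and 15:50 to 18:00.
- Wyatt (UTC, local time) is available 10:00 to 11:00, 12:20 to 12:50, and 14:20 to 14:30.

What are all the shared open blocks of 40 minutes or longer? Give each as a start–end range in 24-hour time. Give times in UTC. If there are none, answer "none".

10:00–11:00

Jun → UTC: 08:00–12:30, 13:40–14:30, 14:50–17:00.
Wyatt → UTC: 10:00–11:00, 12:20–12:50, 14:20–14:30.
Jun ∩ Wyatt: 10:00–11:00, 12:20–12:30, 14:20–14:30.
Windows ≥ 40 min: 10:00–11:00.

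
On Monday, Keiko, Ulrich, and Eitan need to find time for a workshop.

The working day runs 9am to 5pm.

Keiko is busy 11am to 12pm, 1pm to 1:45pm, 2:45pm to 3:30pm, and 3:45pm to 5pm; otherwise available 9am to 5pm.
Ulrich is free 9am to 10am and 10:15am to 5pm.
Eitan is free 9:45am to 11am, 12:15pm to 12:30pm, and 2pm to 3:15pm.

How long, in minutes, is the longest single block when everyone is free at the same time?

45 minutes

Keiko free within 09:00–17:00: 09:00–11:00, 12:00–13:00, 13:45–14:45, 15:30–15:45.
Keiko ∩ Ulrich: 09:00–10:00, 10:15–11:00, 12:00–13:00, 13:45–14:45, 15:30–15:45.
Keiko ∩ Ulrich ∩ Eitan: 09:45–10:00, 10:15–11:00, 12:15–12:30, 14:00–14:45.
Common window lengths: 15, 45, 15, 45 min; longest is 45.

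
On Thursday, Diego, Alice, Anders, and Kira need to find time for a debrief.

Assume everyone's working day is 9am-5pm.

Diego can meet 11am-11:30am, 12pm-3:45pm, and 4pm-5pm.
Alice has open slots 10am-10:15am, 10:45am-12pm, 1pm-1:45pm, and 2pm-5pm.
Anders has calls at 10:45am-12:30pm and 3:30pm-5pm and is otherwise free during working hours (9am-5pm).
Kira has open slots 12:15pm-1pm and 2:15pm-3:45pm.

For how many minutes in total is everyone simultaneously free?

75 minutes

Anders free within 09:00–17:00: 09:00–10:45, 12:30–15:30.
Diego ∩ Alice: 11:00–11:30, 13:00–13:45, 14:00–15:45, 16:00–17:00.
Diego ∩ Alice ∩ Anders: 13:00–13:45, 14:00–15:30.
Diego ∩ Alice ∩ Anders ∩ Kira: 14:15–15:30.
Total common minutes: 75.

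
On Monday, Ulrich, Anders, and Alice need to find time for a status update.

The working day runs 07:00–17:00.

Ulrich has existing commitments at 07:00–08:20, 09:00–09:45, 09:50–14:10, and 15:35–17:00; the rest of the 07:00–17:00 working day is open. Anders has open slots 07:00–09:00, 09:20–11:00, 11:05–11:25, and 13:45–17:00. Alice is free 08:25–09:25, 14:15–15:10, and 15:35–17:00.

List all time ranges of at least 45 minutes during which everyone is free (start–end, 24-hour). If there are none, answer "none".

Ulrich free within 07:00–17:00: 08:20–09:00, 09:45–09:50, 14:10–15:35.
Ulrich ∩ Anders: 08:20–09:00, 09:45–09:50, 14:10–15:35.
Ulrich ∩ Anders ∩ Alice: 08:25–09:00, 14:15–15:10.
Windows ≥ 45 min: 14:15–15:10.

14:15–15:10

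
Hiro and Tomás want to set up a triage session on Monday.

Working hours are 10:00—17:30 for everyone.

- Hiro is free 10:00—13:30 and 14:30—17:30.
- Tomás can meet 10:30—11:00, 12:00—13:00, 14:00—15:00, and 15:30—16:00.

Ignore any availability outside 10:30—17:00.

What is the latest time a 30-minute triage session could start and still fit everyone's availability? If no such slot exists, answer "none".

15:30

Hiro ∩ Tomás: 10:30–11:00, 12:00–13:00, 14:30–15:00, 15:30–16:00.
Restricted to 10:30–17:00: 10:30–11:00, 12:00–13:00, 14:30–15:00, 15:30–16:00.
Windows ≥ 30 min: 10:30–11:00, 12:00–13:00, 14:30–15:00, 15:30–16:00.
Latest start in the last window 15:30–16:00 is 16:00 − 30 min = 15:30.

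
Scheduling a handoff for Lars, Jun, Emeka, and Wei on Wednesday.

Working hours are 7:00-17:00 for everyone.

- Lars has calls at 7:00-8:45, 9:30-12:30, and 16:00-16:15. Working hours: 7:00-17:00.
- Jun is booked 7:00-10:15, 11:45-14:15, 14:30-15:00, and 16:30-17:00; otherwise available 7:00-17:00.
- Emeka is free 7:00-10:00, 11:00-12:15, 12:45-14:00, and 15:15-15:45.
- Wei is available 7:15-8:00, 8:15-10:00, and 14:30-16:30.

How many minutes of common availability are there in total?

Lars free within 07:00–17:00: 08:45–09:30, 12:30–16:00, 16:15–17:00.
Jun free within 07:00–17:00: 10:15–11:45, 14:15–14:30, 15:00–16:30.
Lars ∩ Jun: 14:15–14:30, 15:00–16:00, 16:15–16:30.
Lars ∩ Jun ∩ Emeka: 15:15–15:45.
Lars ∩ Jun ∩ Emeka ∩ Wei: 15:15–15:45.
Total common minutes: 30.

30 minutes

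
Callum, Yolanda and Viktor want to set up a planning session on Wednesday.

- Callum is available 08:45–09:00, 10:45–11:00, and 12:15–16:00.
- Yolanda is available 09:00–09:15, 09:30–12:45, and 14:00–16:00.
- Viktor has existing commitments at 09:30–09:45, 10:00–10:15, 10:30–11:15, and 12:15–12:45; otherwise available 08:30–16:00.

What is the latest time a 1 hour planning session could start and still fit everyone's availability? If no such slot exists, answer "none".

Viktor free within 08:30–16:00: 08:30–09:30, 09:45–10:00, 10:15–10:30, 11:15–12:15, 12:45–16:00.
Callum ∩ Yolanda: 10:45–11:00, 12:15–12:45, 14:00–16:00.
Callum ∩ Yolanda ∩ Viktor: 14:00–16:00.
Windows ≥ 60 min: 14:00–16:00.
Latest start in the last window 14:00–16:00 is 16:00 − 60 min = 15:00.

15:00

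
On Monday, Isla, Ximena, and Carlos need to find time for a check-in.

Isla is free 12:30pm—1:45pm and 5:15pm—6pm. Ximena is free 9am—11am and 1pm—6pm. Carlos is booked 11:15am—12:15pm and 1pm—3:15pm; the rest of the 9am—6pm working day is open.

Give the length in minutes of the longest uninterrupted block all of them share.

45 minutes

Carlos free within 09:00–18:00: 09:00–11:15, 12:15–13:00, 15:15–18:00.
Isla ∩ Ximena: 13:00–13:45, 17:15–18:00.
Isla ∩ Ximena ∩ Carlos: 17:15–18:00.
Single common window of 45 minutes.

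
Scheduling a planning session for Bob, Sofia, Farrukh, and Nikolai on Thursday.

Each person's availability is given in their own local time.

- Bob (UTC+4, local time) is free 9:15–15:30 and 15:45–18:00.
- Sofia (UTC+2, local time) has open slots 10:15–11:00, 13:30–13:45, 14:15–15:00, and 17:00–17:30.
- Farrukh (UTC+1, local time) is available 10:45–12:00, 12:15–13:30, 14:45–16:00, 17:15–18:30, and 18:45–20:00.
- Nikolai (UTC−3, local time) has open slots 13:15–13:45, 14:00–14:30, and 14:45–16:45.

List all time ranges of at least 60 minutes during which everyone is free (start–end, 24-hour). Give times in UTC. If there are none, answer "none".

Bob → UTC: 05:15–11:30, 11:45–14:00.
Sofia → UTC: 08:15–09:00, 11:30–11:45, 12:15–13:00, 15:00–15:30.
Farrukh → UTC: 09:45–11:00, 11:15–12:30, 13:45–15:00, 16:15–17:30, 17:45–19:00.
Nikolai → UTC: 16:15–16:45, 17:00–17:30, 17:45–19:45.
Bob ∩ Sofia: 08:15–09:00, 12:15–13:00.
Bob ∩ Sofia ∩ Farrukh: 12:15–12:30.
Bob ∩ Sofia ∩ Farrukh ∩ Nikolai: (none).
Windows ≥ 60 min: (none).

none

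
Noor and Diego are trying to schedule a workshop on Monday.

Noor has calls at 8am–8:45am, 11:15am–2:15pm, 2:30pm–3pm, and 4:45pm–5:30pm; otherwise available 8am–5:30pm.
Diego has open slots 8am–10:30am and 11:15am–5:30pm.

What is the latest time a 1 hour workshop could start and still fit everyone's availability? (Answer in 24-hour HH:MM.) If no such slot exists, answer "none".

15:45

Noor free within 08:00–17:30: 08:45–11:15, 14:15–14:30, 15:00–16:45.
Noor ∩ Diego: 08:45–10:30, 14:15–14:30, 15:00–16:45.
Windows ≥ 60 min: 08:45–10:30, 15:00–16:45.
Latest start in the last window 15:00–16:45 is 16:45 − 60 min = 15:45.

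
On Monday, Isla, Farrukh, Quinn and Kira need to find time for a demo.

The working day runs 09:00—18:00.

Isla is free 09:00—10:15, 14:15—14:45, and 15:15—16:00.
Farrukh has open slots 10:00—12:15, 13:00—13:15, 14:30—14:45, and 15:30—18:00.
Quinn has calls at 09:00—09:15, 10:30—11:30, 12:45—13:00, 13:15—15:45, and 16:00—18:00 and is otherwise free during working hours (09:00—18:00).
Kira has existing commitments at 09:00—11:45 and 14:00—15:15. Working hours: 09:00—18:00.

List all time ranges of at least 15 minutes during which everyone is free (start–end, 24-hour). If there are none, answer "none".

15:45–16:00

Quinn free within 09:00–18:00: 09:15–10:30, 11:30–12:45, 13:00–13:15, 15:45–16:00.
Kira free within 09:00–18:00: 11:45–14:00, 15:15–18:00.
Isla ∩ Farrukh: 10:00–10:15, 14:30–14:45, 15:30–16:00.
Isla ∩ Farrukh ∩ Quinn: 10:00–10:15, 15:45–16:00.
Isla ∩ Farrukh ∩ Quinn ∩ Kira: 15:45–16:00.
Windows ≥ 15 min: 15:45–16:00.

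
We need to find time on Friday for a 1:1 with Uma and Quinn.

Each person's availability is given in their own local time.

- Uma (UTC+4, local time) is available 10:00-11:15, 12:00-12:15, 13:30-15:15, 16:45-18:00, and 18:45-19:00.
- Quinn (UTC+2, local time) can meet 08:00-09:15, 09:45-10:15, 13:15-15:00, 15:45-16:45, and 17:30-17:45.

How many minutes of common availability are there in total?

120 minutes

Uma → UTC: 06:00–07:15, 08:00–08:15, 09:30–11:15, 12:45–14:00, 14:45–15:00.
Quinn → UTC: 06:00–07:15, 07:45–08:15, 11:15–13:00, 13:45–14:45, 15:30–15:45.
Uma ∩ Quinn: 06:00–07:15, 08:00–08:15, 12:45–13:00, 13:45–14:00.
Total common minutes: 75 + 15 + 15 + 15 = 120.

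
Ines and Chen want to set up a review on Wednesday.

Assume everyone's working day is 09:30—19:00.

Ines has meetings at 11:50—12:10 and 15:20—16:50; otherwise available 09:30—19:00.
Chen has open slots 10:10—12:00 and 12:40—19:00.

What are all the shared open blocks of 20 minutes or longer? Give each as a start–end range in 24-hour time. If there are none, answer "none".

Ines free within 09:30–19:00: 09:30–11:50, 12:10–15:20, 16:50–19:00.
Ines ∩ Chen: 10:10–11:50, 12:40–15:20, 16:50–19:00.
Windows ≥ 20 min: 10:10–11:50, 12:40–15:20, 16:50–19:00.

10:10–11:50, 12:40–15:20, 16:50–19:00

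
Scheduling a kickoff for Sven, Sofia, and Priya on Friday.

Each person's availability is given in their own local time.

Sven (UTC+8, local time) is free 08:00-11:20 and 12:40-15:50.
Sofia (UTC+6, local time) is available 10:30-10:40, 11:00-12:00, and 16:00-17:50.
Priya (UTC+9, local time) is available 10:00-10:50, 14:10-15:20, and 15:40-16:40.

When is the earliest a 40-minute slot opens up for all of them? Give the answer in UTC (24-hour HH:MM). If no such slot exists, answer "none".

Sven → UTC: 00:00–03:20, 04:40–07:50.
Sofia → UTC: 04:30–04:40, 05:00–06:00, 10:00–11:50.
Priya → UTC: 01:00–01:50, 05:10–06:20, 06:40–07:40.
Sven ∩ Sofia: 05:00–06:00.
Sven ∩ Sofia ∩ Priya: 05:10–06:00.
Windows ≥ 40 min: 05:10–06:00.
Earliest such window starts at 05:10.

05:10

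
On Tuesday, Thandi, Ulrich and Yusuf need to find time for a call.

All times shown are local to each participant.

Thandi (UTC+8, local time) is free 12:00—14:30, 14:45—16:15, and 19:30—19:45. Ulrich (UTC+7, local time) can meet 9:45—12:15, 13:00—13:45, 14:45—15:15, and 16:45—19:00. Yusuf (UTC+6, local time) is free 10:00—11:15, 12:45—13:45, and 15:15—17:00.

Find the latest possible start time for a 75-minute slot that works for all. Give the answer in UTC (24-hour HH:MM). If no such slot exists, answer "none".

04:00

Thandi → UTC: 04:00–06:30, 06:45–08:15, 11:30–11:45.
Ulrich → UTC: 02:45–05:15, 06:00–06:45, 07:45–08:15, 09:45–12:00.
Yusuf → UTC: 04:00–05:15, 06:45–07:45, 09:15–11:00.
Thandi ∩ Ulrich: 04:00–05:15, 06:00–06:30, 07:45–08:15, 11:30–11:45.
Thandi ∩ Ulrich ∩ Yusuf: 04:00–05:15.
Windows ≥ 75 min: 04:00–05:15.
Latest start in the last window 04:00–05:15 is 05:15 − 75 min = 04:00.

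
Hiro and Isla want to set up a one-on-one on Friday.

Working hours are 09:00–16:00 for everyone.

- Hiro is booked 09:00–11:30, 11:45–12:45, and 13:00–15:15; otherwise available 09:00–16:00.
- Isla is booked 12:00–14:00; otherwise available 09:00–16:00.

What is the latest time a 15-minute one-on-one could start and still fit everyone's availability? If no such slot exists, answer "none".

Hiro free within 09:00–16:00: 11:30–11:45, 12:45–13:00, 15:15–16:00.
Isla free within 09:00–16:00: 09:00–12:00, 14:00–16:00.
Hiro ∩ Isla: 11:30–11:45, 15:15–16:00.
Windows ≥ 15 min: 11:30–11:45, 15:15–16:00.
Latest start in the last window 15:15–16:00 is 16:00 − 15 min = 15:45.

15:45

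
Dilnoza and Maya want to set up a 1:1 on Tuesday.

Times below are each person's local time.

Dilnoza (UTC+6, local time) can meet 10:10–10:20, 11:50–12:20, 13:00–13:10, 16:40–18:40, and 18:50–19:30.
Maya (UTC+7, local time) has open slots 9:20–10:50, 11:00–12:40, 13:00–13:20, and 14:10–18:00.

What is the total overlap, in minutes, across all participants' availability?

Dilnoza → UTC: 04:10–04:20, 05:50–06:20, 07:00–07:10, 10:40–12:40, 12:50–13:30.
Maya → UTC: 02:20–03:50, 04:00–05:40, 06:00–06:20, 07:10–11:00.
Dilnoza ∩ Maya: 04:10–04:20, 06:00–06:20, 10:40–11:00.
Total common minutes: 10 + 20 + 20 = 50.

50 minutes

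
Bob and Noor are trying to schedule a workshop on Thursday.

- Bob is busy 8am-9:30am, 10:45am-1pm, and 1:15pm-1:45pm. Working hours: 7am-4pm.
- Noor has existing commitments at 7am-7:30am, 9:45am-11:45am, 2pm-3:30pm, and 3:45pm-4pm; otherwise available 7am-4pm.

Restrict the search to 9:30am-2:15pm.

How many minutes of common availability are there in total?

Bob free within 07:00–16:00: 07:00–08:00, 09:30–10:45, 13:00–13:15, 13:45–16:00.
Noor free within 07:00–16:00: 07:30–09:45, 11:45–14:00, 15:30–15:45.
Bob ∩ Noor: 07:30–08:00, 09:30–09:45, 13:00–13:15, 13:45–14:00, 15:30–15:45.
Restricted to 09:30–14:15: 09:30–09:45, 13:00–13:15, 13:45–14:00.
Total common minutes: 15 + 15 + 15 = 45.

45 minutes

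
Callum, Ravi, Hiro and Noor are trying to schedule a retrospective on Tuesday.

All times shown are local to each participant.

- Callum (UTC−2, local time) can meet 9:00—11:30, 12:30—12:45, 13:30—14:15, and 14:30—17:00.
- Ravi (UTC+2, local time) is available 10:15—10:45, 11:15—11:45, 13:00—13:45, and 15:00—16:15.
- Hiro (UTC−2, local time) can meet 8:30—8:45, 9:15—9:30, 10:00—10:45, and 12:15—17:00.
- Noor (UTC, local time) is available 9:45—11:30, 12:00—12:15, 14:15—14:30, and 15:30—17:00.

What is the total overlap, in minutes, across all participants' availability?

15 minutes

Callum → UTC: 11:00–13:30, 14:30–14:45, 15:30–16:15, 16:30–19:00.
Ravi → UTC: 08:15–08:45, 09:15–09:45, 11:00–11:45, 13:00–14:15.
Hiro → UTC: 10:30–10:45, 11:15–11:30, 12:00–12:45, 14:15–19:00.
Noor → UTC: 09:45–11:30, 12:00–12:15, 14:15–14:30, 15:30–17:00.
Callum ∩ Ravi: 11:00–11:45, 13:00–13:30.
Callum ∩ Ravi ∩ Hiro: 11:15–11:30.
Callum ∩ Ravi ∩ Hiro ∩ Noor: 11:15–11:30.
Total common minutes: 15.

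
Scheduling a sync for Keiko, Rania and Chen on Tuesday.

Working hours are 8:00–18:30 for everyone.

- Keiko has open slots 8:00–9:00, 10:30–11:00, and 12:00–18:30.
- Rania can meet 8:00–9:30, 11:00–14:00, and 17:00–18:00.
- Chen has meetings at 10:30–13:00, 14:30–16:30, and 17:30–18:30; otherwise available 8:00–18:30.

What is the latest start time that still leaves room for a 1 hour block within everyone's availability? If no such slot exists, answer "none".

Chen free within 08:00–18:30: 08:00–10:30, 13:00–14:30, 16:30–17:30.
Keiko ∩ Rania: 08:00–09:00, 12:00–14:00, 17:00–18:00.
Keiko ∩ Rania ∩ Chen: 08:00–09:00, 13:00–14:00, 17:00–17:30.
Windows ≥ 60 min: 08:00–09:00, 13:00–14:00.
Latest start in the last window 13:00–14:00 is 14:00 − 60 min = 13:00.

13:00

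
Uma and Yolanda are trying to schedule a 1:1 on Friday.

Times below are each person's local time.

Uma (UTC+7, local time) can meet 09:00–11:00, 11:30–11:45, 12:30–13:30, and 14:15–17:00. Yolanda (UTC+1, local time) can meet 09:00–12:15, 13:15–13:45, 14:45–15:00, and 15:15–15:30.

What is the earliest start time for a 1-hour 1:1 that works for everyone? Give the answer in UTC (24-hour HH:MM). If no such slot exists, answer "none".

Uma → UTC: 02:00–04:00, 04:30–04:45, 05:30–06:30, 07:15–10:00.
Yolanda → UTC: 08:00–11:15, 12:15–12:45, 13:45–14:00, 14:15–14:30.
Uma ∩ Yolanda: 08:00–10:00.
Windows ≥ 60 min: 08:00–10:00.
Earliest such window starts at 08:00.

08:00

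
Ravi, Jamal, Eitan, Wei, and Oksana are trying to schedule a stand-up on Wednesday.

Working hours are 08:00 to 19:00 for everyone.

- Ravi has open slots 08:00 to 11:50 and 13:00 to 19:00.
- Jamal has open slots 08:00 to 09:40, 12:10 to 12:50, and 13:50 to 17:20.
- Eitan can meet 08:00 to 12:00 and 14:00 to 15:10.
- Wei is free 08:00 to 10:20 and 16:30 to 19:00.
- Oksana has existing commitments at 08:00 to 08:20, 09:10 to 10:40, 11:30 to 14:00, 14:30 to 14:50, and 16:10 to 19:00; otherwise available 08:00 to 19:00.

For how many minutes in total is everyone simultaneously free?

50 minutes

Oksana free within 08:00–19:00: 08:20–09:10, 10:40–11:30, 14:00–14:30, 14:50–16:10.
Ravi ∩ Jamal: 08:00–09:40, 13:50–17:20.
Ravi ∩ Jamal ∩ Eitan: 08:00–09:40, 14:00–15:10.
Ravi ∩ Jamal ∩ Eitan ∩ Wei: 08:00–09:40.
Ravi ∩ Jamal ∩ Eitan ∩ Wei ∩ Oksana: 08:20–09:10.
Total common minutes: 50.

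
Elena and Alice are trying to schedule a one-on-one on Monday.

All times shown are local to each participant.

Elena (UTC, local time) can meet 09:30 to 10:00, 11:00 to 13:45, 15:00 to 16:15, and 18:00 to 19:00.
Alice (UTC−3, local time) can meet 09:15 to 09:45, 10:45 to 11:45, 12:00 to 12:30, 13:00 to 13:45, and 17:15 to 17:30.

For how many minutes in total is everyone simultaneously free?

Elena → UTC: 09:30–10:00, 11:00–13:45, 15:00–16:15, 18:00–19:00.
Alice → UTC: 12:15–12:45, 13:45–14:45, 15:00–15:30, 16:00–16:45, 20:15–20:30.
Elena ∩ Alice: 12:15–12:45, 15:00–15:30, 16:00–16:15.
Total common minutes: 30 + 30 + 15 = 75.

75 minutes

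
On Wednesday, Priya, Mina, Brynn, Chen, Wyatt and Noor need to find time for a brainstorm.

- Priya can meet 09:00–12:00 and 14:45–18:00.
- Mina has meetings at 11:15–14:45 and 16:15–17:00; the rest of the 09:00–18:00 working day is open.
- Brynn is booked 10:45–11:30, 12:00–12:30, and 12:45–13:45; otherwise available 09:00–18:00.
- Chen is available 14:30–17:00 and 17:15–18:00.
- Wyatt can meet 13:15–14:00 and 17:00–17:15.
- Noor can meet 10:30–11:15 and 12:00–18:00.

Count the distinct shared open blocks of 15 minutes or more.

Mina free within 09:00–18:00: 09:00–11:15, 14:45–16:15, 17:00–18:00.
Brynn free within 09:00–18:00: 09:00–10:45, 11:30–12:00, 12:30–12:45, 13:45–18:00.
Priya ∩ Mina: 09:00–11:15, 14:45–16:15, 17:00–18:00.
Priya ∩ Mina ∩ Brynn: 09:00–10:45, 14:45–16:15, 17:00–18:00.
Priya ∩ Mina ∩ Brynn ∩ Chen: 14:45–16:15, 17:15–18:00.
Priya ∩ Mina ∩ Brynn ∩ Chen ∩ Wyatt: (none).
Priya ∩ Mina ∩ Brynn ∩ Chen ∩ Wyatt ∩ Noor: (none).
Windows ≥ 15 min: (none).
That's 0 windows.

0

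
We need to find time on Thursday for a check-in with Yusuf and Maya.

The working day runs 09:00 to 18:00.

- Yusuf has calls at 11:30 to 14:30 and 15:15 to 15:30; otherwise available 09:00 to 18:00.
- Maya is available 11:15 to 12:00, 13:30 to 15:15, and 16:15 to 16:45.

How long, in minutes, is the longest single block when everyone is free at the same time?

Yusuf free within 09:00–18:00: 09:00–11:30, 14:30–15:15, 15:30–18:00.
Yusuf ∩ Maya: 11:15–11:30, 14:30–15:15, 16:15–16:45.
Common window lengths: 15, 45, 30 min; longest is 45.

45 minutes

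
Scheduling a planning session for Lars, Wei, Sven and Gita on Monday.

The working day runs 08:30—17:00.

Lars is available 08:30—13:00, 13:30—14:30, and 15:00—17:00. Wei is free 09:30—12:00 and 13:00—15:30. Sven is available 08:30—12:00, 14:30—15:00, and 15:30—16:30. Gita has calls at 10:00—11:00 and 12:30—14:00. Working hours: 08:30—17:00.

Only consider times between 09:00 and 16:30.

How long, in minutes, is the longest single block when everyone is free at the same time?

60 minutes

Gita free within 08:30–17:00: 08:30–10:00, 11:00–12:30, 14:00–17:00.
Lars ∩ Wei: 09:30–12:00, 13:30–14:30, 15:00–15:30.
Lars ∩ Wei ∩ Sven: 09:30–12:00.
Lars ∩ Wei ∩ Sven ∩ Gita: 09:30–10:00, 11:00–12:00.
Restricted to 09:00–16:30: 09:30–10:00, 11:00–12:00.
Common window lengths: 30, 60 min; longest is 60.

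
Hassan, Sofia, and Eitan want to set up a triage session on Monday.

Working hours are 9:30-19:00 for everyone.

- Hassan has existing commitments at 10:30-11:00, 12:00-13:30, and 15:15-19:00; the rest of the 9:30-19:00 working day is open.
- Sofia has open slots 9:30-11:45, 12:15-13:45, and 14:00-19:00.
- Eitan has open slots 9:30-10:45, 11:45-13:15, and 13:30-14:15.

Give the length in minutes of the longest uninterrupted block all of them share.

60 minutes

Hassan free within 09:30–19:00: 09:30–10:30, 11:00–12:00, 13:30–15:15.
Hassan ∩ Sofia: 09:30–10:30, 11:00–11:45, 13:30–13:45, 14:00–15:15.
Hassan ∩ Sofia ∩ Eitan: 09:30–10:30, 13:30–13:45, 14:00–14:15.
Common window lengths: 60, 15, 15 min; longest is 60.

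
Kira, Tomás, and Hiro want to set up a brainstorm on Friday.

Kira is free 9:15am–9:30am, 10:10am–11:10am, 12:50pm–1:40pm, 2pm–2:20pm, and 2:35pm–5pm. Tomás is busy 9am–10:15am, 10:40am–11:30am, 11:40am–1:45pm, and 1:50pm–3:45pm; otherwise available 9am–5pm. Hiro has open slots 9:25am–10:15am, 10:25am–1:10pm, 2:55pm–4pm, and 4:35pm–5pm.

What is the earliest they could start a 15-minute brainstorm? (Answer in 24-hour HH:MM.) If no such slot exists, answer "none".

10:25

Tomás free within 09:00–17:00: 10:15–10:40, 11:30–11:40, 13:45–13:50, 15:45–17:00.
Kira ∩ Tomás: 10:15–10:40, 15:45–17:00.
Kira ∩ Tomás ∩ Hiro: 10:25–10:40, 15:45–16:00, 16:35–17:00.
Windows ≥ 15 min: 10:25–10:40, 15:45–16:00, 16:35–17:00.
Earliest such window starts at 10:25.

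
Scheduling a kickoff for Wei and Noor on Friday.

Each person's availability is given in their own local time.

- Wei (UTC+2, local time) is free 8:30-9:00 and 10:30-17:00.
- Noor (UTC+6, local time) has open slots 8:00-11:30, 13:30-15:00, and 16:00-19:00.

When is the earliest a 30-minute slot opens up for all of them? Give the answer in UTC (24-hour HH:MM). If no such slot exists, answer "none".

Wei → UTC: 06:30–07:00, 08:30–15:00.
Noor → UTC: 02:00–05:30, 07:30–09:00, 10:00–13:00.
Wei ∩ Noor: 08:30–09:00, 10:00–13:00.
Windows ≥ 30 min: 08:30–09:00, 10:00–13:00.
Earliest such window starts at 08:30.

08:30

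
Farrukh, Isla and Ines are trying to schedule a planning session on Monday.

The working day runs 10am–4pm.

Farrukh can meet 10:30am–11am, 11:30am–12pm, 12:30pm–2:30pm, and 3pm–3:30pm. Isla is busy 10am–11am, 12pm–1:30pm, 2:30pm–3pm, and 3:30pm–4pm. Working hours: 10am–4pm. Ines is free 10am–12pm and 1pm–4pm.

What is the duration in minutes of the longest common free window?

60 minutes

Isla free within 10:00–16:00: 11:00–12:00, 13:30–14:30, 15:00–15:30.
Farrukh ∩ Isla: 11:30–12:00, 13:30–14:30, 15:00–15:30.
Farrukh ∩ Isla ∩ Ines: 11:30–12:00, 13:30–14:30, 15:00–15:30.
Common window lengths: 30, 60, 30 min; longest is 60.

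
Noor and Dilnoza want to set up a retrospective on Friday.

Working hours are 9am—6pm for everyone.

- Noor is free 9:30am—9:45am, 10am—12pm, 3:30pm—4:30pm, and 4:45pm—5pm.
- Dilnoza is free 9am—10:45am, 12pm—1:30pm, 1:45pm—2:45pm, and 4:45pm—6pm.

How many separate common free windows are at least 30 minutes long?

Noor ∩ Dilnoza: 09:30–09:45, 10:00–10:45, 16:45–17:00.
Windows ≥ 30 min: 10:00–10:45.
That's 1 window.

1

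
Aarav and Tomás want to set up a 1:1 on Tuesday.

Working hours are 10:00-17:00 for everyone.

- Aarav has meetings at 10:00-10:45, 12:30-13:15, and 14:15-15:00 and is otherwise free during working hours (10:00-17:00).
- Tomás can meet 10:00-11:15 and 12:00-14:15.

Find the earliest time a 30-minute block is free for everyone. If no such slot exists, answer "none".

Aarav free within 10:00–17:00: 10:45–12:30, 13:15–14:15, 15:00–17:00.
Aarav ∩ Tomás: 10:45–11:15, 12:00–12:30, 13:15–14:15.
Windows ≥ 30 min: 10:45–11:15, 12:00–12:30, 13:15–14:15.
Earliest such window starts at 10:45.

10:45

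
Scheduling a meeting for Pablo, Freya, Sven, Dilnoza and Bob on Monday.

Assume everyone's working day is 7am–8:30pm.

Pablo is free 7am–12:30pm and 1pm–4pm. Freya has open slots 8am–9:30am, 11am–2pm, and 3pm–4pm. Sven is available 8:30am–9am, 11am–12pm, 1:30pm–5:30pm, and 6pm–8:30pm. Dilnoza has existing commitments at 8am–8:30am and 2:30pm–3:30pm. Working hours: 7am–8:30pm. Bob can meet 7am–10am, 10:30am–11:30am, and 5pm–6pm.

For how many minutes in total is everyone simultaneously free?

60 minutes

Dilnoza free within 07:00–20:30: 07:00–08:00, 08:30–14:30, 15:30–20:30.
Pablo ∩ Freya: 08:00–09:30, 11:00–12:30, 13:00–14:00, 15:00–16:00.
Pablo ∩ Freya ∩ Sven: 08:30–09:00, 11:00–12:00, 13:30–14:00, 15:00–16:00.
Pablo ∩ Freya ∩ Sven ∩ Dilnoza: 08:30–09:00, 11:00–12:00, 13:30–14:00, 15:30–16:00.
Pablo ∩ Freya ∩ Sven ∩ Dilnoza ∩ Bob: 08:30–09:00, 11:00–11:30.
Total common minutes: 30 + 30 = 60.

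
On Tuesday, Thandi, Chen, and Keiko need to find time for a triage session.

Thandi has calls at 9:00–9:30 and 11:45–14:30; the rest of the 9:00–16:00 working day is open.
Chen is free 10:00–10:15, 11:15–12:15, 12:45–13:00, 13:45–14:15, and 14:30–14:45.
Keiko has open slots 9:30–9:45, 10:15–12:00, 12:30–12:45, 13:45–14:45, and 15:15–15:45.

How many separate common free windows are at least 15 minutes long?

2

Thandi free within 09:00–16:00: 09:30–11:45, 14:30–16:00.
Thandi ∩ Chen: 10:00–10:15, 11:15–11:45, 14:30–14:45.
Thandi ∩ Chen ∩ Keiko: 11:15–11:45, 14:30–14:45.
Windows ≥ 15 min: 11:15–11:45, 14:30–14:45.
That's 2 windows.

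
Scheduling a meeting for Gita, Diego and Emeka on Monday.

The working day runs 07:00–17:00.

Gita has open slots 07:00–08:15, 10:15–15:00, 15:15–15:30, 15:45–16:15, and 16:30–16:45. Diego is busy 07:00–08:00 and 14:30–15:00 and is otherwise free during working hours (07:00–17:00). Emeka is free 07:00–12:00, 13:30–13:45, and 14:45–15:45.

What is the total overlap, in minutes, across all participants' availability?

150 minutes

Diego free within 07:00–17:00: 08:00–14:30, 15:00–17:00.
Gita ∩ Diego: 08:00–08:15, 10:15–14:30, 15:15–15:30, 15:45–16:15, 16:30–16:45.
Gita ∩ Diego ∩ Emeka: 08:00–08:15, 10:15–12:00, 13:30–13:45, 15:15–15:30.
Total common minutes: 15 + 105 + 15 + 15 = 150.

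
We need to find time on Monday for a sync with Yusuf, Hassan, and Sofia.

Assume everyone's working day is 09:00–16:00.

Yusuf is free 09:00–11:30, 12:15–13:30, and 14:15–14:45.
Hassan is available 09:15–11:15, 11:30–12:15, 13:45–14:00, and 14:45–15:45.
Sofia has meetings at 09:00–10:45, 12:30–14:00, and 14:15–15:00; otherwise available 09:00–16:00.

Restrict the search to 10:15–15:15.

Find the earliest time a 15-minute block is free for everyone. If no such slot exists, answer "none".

10:45

Sofia free within 09:00–16:00: 10:45–12:30, 14:00–14:15, 15:00–16:00.
Yusuf ∩ Hassan: 09:15–11:15.
Yusuf ∩ Hassan ∩ Sofia: 10:45–11:15.
Restricted to 10:15–15:15: 10:45–11:15.
Windows ≥ 15 min: 10:45–11:15.
Earliest such window starts at 10:45.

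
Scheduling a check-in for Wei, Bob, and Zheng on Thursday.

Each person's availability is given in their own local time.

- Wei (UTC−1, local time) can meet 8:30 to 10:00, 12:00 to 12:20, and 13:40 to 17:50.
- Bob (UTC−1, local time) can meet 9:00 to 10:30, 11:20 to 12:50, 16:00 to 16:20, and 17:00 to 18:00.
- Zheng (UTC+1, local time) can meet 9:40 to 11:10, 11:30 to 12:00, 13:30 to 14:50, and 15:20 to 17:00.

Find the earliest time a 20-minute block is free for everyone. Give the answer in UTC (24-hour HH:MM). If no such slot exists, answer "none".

10:30

Wei → UTC: 09:30–11:00, 13:00–13:20, 14:40–18:50.
Bob → UTC: 10:00–11:30, 12:20–13:50, 17:00–17:20, 18:00–19:00.
Zheng → UTC: 08:40–10:10, 10:30–11:00, 12:30–13:50, 14:20–16:00.
Wei ∩ Bob: 10:00–11:00, 13:00–13:20, 17:00–17:20, 18:00–18:50.
Wei ∩ Bob ∩ Zheng: 10:00–10:10, 10:30–11:00, 13:00–13:20.
Windows ≥ 20 min: 10:30–11:00, 13:00–13:20.
Earliest such window starts at 10:30.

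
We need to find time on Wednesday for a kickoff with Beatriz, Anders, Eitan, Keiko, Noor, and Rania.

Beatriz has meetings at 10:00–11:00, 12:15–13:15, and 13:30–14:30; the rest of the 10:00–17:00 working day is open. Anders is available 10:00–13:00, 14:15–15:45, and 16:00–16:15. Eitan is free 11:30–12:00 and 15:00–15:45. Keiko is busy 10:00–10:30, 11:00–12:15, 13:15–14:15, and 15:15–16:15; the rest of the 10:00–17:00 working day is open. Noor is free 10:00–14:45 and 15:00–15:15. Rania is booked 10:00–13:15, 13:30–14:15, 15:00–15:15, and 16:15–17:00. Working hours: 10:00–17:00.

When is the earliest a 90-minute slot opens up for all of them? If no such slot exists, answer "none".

Beatriz free within 10:00–17:00: 11:00–12:15, 13:15–13:30, 14:30–17:00.
Keiko free within 10:00–17:00: 10:30–11:00, 12:15–13:15, 14:15–15:15, 16:15–17:00.
Rania free within 10:00–17:00: 13:15–13:30, 14:15–15:00, 15:15–16:15.
Beatriz ∩ Anders: 11:00–12:15, 14:30–15:45, 16:00–16:15.
Beatriz ∩ Anders ∩ Eitan: 11:30–12:00, 15:00–15:45.
Beatriz ∩ Anders ∩ Eitan ∩ Keiko: 15:00–15:15.
Beatriz ∩ Anders ∩ Eitan ∩ Keiko ∩ Noor: 15:00–15:15.
Beatriz ∩ Anders ∩ Eitan ∩ Keiko ∩ Noor ∩ Rania: (none).
Windows ≥ 90 min: (none).

none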